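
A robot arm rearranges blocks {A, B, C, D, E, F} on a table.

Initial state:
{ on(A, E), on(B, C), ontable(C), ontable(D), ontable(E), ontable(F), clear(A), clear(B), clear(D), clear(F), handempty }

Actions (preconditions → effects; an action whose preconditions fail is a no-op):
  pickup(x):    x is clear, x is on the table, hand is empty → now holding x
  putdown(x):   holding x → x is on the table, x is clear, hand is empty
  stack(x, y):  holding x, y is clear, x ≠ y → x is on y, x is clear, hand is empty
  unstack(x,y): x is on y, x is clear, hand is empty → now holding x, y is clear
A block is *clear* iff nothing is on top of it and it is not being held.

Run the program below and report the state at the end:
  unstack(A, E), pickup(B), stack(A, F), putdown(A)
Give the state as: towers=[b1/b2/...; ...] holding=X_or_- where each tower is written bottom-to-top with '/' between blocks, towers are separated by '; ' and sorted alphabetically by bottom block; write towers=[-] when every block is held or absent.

step 1 (unstack(A, E)): towers=[C/B; D; E; F] holding=A
step 2 (pickup(B)) [no-op]: towers=[C/B; D; E; F] holding=A
step 3 (stack(A, F)): towers=[C/B; D; E; F/A] holding=-
step 4 (putdown(A)) [no-op]: towers=[C/B; D; E; F/A] holding=-

towers=[C/B; D; E; F/A] holding=-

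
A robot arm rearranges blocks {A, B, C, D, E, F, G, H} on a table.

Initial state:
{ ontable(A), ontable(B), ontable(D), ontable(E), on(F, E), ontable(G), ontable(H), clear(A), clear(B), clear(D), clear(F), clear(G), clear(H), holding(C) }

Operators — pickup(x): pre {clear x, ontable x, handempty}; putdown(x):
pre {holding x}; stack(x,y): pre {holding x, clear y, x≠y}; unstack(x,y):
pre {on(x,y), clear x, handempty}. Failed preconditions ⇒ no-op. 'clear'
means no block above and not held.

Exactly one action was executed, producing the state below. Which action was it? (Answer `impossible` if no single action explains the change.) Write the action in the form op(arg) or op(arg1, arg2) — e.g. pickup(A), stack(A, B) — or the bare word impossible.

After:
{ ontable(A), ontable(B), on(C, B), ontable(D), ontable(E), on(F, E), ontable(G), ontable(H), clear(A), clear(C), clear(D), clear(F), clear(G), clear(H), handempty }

target: towers=[A; B/C; D; E/F; G; H] holding=-
        putdown(C) → towers=[A; B; C; D; E/F; G; H] holding=-
       stack(C, G) → towers=[A; B; D; E/F; G/C; H] holding=-
       stack(C, A) → towers=[A/C; B; D; E/F; G; H] holding=-
       stack(C, H) → towers=[A; B; D; E/F; G; H/C] holding=-
       stack(C, B) → towers=[A; B/C; D; E/F; G; H] holding=-  ← match
       stack(C, F) → towers=[A; B; D; E/F/C; G; H] holding=-
       stack(C, D) → towers=[A; B; D/C; E/F; G; H] holding=-

stack(C, B)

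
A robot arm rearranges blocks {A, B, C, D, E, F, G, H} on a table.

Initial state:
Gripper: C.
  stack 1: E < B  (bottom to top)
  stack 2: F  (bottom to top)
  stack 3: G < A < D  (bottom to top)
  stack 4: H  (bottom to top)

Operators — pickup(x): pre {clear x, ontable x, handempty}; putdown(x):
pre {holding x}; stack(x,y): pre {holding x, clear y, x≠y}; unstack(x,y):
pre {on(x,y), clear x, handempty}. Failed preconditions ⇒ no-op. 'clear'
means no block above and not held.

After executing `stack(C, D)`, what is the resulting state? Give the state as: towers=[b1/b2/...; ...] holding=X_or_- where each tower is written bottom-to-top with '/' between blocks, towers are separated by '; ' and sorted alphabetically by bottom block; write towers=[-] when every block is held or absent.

towers=[E/B; F; G/A/D/C; H] holding=-

before: towers=[E/B; F; G/A/D; H] holding=C
pre[stack(C, D)]: holding(C) ok, clear(D) ok, C≠D ok
all met → apply stack(C, D)
after:  towers=[E/B; F; G/A/D/C; H] holding=-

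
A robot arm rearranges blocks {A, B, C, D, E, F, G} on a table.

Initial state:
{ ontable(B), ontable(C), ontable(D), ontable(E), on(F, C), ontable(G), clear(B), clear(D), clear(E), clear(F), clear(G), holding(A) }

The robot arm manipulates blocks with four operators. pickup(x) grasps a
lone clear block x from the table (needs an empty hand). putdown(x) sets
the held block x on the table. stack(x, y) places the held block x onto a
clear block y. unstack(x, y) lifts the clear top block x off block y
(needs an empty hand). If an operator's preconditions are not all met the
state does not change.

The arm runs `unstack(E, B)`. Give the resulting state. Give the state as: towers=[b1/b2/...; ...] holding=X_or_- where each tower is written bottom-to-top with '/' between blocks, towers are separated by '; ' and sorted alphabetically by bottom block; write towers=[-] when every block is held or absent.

before: towers=[B; C/F; D; E; G] holding=A
pre[unstack(E, B)]: on(E,B) no, clear(E) yes, handempty no
on(E,B), handempty unmet → unstack(E, B) is a no-op
after:  towers=[B; C/F; D; E; G] holding=A

towers=[B; C/F; D; E; G] holding=A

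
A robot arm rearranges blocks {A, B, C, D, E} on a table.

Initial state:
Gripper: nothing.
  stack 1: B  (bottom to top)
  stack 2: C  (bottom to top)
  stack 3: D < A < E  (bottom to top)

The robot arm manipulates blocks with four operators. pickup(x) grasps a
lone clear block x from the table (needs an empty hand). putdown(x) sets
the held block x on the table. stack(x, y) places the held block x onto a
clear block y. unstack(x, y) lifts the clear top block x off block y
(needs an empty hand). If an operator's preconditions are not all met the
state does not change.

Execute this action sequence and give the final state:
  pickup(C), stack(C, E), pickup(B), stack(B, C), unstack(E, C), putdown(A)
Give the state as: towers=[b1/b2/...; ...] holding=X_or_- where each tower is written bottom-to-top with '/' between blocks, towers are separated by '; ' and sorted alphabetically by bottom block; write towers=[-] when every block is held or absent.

towers=[D/A/E/C/B] holding=-

step 1 (pickup(C)): towers=[B; D/A/E] holding=C
step 2 (stack(C, E)): towers=[B; D/A/E/C] holding=-
step 3 (pickup(B)): towers=[D/A/E/C] holding=B
step 4 (stack(B, C)): towers=[D/A/E/C/B] holding=-
step 5 (unstack(E, C)) [no-op]: towers=[D/A/E/C/B] holding=-
step 6 (putdown(A)) [no-op]: towers=[D/A/E/C/B] holding=-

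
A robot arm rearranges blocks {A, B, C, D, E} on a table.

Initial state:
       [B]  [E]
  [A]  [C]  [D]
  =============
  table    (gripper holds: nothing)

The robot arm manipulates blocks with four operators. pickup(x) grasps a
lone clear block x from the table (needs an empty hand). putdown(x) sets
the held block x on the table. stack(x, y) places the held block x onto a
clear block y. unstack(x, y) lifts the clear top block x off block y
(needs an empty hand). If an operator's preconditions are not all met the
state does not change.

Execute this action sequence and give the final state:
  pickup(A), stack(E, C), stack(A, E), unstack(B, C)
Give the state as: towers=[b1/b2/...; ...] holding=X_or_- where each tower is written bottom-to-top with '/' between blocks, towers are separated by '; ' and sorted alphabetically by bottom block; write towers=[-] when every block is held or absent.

towers=[C; D/E/A] holding=B

step 1 (pickup(A)): towers=[C/B; D/E] holding=A
step 2 (stack(E, C)) [no-op]: towers=[C/B; D/E] holding=A
step 3 (stack(A, E)): towers=[C/B; D/E/A] holding=-
step 4 (unstack(B, C)): towers=[C; D/E/A] holding=B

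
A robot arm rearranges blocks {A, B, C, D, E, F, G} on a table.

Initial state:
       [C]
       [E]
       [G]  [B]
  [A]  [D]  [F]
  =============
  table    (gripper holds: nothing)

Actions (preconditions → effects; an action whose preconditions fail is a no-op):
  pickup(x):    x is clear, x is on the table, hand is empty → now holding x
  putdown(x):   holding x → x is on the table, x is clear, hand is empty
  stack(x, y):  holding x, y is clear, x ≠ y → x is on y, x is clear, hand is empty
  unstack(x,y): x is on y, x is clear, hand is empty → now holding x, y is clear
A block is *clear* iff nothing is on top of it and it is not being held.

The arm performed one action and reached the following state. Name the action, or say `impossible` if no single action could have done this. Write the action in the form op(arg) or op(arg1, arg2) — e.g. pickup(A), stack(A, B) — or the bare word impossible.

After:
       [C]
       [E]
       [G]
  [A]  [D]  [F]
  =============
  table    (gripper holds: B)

unstack(B, F)

target: towers=[A; D/G/E/C; F] holding=B
     unstack(B, F) → towers=[A; D/G/E/C; F] holding=B  ← match
         pickup(A) → towers=[D/G/E/C; F/B] holding=A
     unstack(C, E) → towers=[A; D/G/E; F/B] holding=C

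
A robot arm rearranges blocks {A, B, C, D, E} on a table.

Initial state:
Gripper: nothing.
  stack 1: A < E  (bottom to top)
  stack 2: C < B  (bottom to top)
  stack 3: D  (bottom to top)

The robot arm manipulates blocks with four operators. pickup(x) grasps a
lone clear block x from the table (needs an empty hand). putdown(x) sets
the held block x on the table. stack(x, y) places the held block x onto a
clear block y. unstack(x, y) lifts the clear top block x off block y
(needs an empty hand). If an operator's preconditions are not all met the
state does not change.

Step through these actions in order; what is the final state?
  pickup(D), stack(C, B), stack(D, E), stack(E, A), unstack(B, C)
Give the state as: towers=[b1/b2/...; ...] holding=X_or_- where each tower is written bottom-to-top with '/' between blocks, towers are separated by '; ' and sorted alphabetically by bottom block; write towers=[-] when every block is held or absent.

step 1 (pickup(D)): towers=[A/E; C/B] holding=D
step 2 (stack(C, B)) [no-op]: towers=[A/E; C/B] holding=D
step 3 (stack(D, E)): towers=[A/E/D; C/B] holding=-
step 4 (stack(E, A)) [no-op]: towers=[A/E/D; C/B] holding=-
step 5 (unstack(B, C)): towers=[A/E/D; C] holding=B

towers=[A/E/D; C] holding=B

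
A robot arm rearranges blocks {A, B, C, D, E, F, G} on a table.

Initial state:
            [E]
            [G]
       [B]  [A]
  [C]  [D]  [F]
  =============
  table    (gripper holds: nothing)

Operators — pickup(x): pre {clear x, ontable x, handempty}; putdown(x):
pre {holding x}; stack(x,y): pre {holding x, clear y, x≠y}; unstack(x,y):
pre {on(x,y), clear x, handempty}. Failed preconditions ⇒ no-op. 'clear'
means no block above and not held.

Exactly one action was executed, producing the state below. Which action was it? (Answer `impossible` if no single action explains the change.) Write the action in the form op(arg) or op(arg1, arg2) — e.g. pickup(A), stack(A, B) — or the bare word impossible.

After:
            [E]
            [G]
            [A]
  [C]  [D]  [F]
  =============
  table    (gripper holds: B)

unstack(B, D)

target: towers=[C; D; F/A/G/E] holding=B
     unstack(B, D) → towers=[C; D; F/A/G/E] holding=B  ← match
     unstack(E, G) → towers=[C; D/B; F/A/G] holding=E
         pickup(C) → towers=[D/B; F/A/G/E] holding=C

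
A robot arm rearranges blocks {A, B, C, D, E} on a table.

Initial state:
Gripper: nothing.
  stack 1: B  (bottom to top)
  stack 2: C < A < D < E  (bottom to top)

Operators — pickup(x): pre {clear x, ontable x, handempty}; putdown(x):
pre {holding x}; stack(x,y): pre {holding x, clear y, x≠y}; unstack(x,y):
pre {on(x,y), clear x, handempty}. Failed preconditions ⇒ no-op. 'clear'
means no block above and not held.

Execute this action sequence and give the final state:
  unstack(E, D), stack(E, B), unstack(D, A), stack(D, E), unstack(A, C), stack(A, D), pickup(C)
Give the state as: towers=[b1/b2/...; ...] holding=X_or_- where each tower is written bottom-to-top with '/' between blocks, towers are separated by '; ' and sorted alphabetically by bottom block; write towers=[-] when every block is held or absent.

towers=[B/E/D/A] holding=C

step 1 (unstack(E, D)): towers=[B; C/A/D] holding=E
step 2 (stack(E, B)): towers=[B/E; C/A/D] holding=-
step 3 (unstack(D, A)): towers=[B/E; C/A] holding=D
step 4 (stack(D, E)): towers=[B/E/D; C/A] holding=-
step 5 (unstack(A, C)): towers=[B/E/D; C] holding=A
step 6 (stack(A, D)): towers=[B/E/D/A; C] holding=-
step 7 (pickup(C)): towers=[B/E/D/A] holding=C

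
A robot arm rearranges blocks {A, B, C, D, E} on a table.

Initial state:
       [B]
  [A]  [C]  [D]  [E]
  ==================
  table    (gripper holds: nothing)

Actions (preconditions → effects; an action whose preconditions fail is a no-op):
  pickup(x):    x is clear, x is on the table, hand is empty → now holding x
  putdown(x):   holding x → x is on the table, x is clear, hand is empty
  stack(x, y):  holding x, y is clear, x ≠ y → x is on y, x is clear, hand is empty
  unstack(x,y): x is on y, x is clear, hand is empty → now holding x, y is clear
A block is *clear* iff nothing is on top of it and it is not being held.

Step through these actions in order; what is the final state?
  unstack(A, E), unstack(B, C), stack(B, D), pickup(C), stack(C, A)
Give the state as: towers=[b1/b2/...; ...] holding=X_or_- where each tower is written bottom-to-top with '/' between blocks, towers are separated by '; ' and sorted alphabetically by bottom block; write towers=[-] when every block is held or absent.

step 1 (unstack(A, E)) [no-op]: towers=[A; C/B; D; E] holding=-
step 2 (unstack(B, C)): towers=[A; C; D; E] holding=B
step 3 (stack(B, D)): towers=[A; C; D/B; E] holding=-
step 4 (pickup(C)): towers=[A; D/B; E] holding=C
step 5 (stack(C, A)): towers=[A/C; D/B; E] holding=-

towers=[A/C; D/B; E] holding=-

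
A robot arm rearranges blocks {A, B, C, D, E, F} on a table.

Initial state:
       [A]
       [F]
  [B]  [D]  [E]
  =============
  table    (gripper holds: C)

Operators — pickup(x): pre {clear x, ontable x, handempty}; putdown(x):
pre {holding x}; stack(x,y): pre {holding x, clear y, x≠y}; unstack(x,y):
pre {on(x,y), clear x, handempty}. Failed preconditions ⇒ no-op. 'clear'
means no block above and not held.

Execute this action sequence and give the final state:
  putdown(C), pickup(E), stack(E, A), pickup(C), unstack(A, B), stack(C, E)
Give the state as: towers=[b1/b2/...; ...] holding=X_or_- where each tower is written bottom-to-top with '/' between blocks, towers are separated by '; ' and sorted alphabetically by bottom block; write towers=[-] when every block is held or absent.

step 1 (putdown(C)): towers=[B; C; D/F/A; E] holding=-
step 2 (pickup(E)): towers=[B; C; D/F/A] holding=E
step 3 (stack(E, A)): towers=[B; C; D/F/A/E] holding=-
step 4 (pickup(C)): towers=[B; D/F/A/E] holding=C
step 5 (unstack(A, B)) [no-op]: towers=[B; D/F/A/E] holding=C
step 6 (stack(C, E)): towers=[B; D/F/A/E/C] holding=-

towers=[B; D/F/A/E/C] holding=-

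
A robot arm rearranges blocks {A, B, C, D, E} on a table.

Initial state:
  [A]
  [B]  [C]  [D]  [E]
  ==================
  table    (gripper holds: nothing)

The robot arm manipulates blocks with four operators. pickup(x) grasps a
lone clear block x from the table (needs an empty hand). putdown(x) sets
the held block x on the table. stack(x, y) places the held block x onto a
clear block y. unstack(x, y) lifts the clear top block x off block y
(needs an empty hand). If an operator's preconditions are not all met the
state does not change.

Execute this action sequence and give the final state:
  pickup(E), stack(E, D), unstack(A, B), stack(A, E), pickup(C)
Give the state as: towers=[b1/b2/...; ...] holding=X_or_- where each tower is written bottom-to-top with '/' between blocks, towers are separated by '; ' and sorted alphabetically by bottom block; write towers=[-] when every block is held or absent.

towers=[B; D/E/A] holding=C

step 1 (pickup(E)): towers=[B/A; C; D] holding=E
step 2 (stack(E, D)): towers=[B/A; C; D/E] holding=-
step 3 (unstack(A, B)): towers=[B; C; D/E] holding=A
step 4 (stack(A, E)): towers=[B; C; D/E/A] holding=-
step 5 (pickup(C)): towers=[B; D/E/A] holding=C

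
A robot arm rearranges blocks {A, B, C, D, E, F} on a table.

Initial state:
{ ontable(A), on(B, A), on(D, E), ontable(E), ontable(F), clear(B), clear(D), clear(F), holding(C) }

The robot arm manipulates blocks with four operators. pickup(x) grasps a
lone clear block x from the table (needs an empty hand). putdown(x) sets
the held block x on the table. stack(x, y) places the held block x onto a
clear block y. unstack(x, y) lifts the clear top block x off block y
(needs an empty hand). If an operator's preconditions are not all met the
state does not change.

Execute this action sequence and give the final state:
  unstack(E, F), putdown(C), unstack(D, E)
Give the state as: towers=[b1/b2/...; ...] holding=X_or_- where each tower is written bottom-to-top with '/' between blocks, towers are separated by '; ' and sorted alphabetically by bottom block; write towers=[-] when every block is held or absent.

step 1 (unstack(E, F)) [no-op]: towers=[A/B; E/D; F] holding=C
step 2 (putdown(C)): towers=[A/B; C; E/D; F] holding=-
step 3 (unstack(D, E)): towers=[A/B; C; E; F] holding=D

towers=[A/B; C; E; F] holding=D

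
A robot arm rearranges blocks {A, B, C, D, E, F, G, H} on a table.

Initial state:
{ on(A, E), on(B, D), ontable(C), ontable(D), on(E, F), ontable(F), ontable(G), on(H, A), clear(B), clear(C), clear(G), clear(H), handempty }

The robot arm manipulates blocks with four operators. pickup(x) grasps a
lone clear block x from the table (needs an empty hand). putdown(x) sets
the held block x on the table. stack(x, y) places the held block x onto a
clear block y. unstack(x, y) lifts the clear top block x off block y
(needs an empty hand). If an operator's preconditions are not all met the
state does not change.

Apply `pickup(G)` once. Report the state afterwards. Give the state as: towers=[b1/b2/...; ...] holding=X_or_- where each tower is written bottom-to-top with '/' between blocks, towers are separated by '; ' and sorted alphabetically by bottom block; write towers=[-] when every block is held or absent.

before: towers=[C; D/B; F/E/A/H; G] holding=-
pre[pickup(G)]: clear(G) yes, ontable(G) yes, handempty yes
all met → apply pickup(G)
after:  towers=[C; D/B; F/E/A/H] holding=G

towers=[C; D/B; F/E/A/H] holding=G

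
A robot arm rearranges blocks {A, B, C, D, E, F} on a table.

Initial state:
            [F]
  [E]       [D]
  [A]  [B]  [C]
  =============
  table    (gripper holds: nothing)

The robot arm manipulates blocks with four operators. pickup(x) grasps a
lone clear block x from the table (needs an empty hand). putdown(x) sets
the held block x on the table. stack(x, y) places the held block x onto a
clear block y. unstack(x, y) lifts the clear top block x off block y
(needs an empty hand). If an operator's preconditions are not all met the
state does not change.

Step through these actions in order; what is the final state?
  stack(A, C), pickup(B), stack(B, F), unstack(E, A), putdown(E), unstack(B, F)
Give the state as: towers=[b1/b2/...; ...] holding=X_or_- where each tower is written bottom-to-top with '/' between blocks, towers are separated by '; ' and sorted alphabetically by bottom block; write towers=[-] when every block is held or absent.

step 1 (stack(A, C)) [no-op]: towers=[A/E; B; C/D/F] holding=-
step 2 (pickup(B)): towers=[A/E; C/D/F] holding=B
step 3 (stack(B, F)): towers=[A/E; C/D/F/B] holding=-
step 4 (unstack(E, A)): towers=[A; C/D/F/B] holding=E
step 5 (putdown(E)): towers=[A; C/D/F/B; E] holding=-
step 6 (unstack(B, F)): towers=[A; C/D/F; E] holding=B

towers=[A; C/D/F; E] holding=B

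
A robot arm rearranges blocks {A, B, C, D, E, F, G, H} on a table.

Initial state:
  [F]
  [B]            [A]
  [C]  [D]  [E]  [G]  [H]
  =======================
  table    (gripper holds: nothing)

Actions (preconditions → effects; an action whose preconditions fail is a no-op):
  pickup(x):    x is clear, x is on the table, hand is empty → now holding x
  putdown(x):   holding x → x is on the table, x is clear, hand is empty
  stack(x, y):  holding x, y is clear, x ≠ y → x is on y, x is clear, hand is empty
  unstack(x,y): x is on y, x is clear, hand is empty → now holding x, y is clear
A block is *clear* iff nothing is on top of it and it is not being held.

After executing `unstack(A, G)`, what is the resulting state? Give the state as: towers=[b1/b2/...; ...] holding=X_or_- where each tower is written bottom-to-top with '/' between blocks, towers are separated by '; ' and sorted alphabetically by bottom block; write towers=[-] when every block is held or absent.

towers=[C/B/F; D; E; G; H] holding=A

before: towers=[C/B/F; D; E; G/A; H] holding=-
pre[unstack(A, G)]: on(A,G) ok, clear(A) ok, handempty ok
all met → apply unstack(A, G)
after:  towers=[C/B/F; D; E; G; H] holding=A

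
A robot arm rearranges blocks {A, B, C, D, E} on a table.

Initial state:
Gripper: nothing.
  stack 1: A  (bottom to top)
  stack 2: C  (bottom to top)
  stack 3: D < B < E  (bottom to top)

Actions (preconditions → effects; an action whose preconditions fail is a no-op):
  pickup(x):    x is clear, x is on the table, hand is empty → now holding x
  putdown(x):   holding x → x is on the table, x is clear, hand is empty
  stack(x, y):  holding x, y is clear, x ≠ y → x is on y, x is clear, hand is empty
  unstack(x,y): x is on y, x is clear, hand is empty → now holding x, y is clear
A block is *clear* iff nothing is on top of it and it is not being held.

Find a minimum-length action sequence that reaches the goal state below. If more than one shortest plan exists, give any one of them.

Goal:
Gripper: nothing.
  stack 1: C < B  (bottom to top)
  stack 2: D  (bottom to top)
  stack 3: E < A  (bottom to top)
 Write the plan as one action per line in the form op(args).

step 1 (unstack(E, B)): towers=[A; C; D/B] holding=E
step 2 (putdown(E)): towers=[A; C; D/B; E] holding=-
step 3 (unstack(B, D)): towers=[A; C; D; E] holding=B
step 4 (stack(B, C)): towers=[A; C/B; D; E] holding=-
step 5 (pickup(A)): towers=[C/B; D; E] holding=A
step 6 (stack(A, E)): towers=[C/B; D; E/A] holding=-
goal check: towers=[C/B; D; E/A] holding=- — reached (length 6, optimal by BFS)

unstack(E, B)
putdown(E)
unstack(B, D)
stack(B, C)
pickup(A)
stack(A, E)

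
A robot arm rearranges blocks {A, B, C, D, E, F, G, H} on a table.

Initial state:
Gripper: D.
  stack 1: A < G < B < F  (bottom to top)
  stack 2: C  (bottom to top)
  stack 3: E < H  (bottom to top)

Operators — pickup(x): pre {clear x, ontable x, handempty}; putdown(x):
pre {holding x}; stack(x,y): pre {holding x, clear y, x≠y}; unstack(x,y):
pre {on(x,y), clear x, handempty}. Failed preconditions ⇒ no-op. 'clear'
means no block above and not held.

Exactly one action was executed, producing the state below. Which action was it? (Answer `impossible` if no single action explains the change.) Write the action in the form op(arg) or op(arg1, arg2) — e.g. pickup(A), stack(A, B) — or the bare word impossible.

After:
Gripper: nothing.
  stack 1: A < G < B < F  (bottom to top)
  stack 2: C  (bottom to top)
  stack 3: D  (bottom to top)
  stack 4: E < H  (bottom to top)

putdown(D)

target: towers=[A/G/B/F; C; D; E/H] holding=-
        putdown(D) → towers=[A/G/B/F; C; D; E/H] holding=-  ← match
       stack(D, H) → towers=[A/G/B/F; C; E/H/D] holding=-
       stack(D, F) → towers=[A/G/B/F/D; C; E/H] holding=-
       stack(D, C) → towers=[A/G/B/F; C/D; E/H] holding=-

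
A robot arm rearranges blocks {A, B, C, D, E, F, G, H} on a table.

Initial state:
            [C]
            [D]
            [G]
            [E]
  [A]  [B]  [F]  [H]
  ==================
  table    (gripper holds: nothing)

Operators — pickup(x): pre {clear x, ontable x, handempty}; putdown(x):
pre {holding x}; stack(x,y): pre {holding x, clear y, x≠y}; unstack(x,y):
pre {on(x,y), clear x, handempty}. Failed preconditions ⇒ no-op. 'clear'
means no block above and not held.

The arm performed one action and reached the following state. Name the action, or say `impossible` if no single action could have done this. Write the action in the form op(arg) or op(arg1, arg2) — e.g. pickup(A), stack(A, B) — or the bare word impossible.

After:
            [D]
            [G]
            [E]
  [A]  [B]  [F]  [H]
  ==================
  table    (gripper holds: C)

unstack(C, D)

target: towers=[A; B; F/E/G/D; H] holding=C
         pickup(A) → towers=[B; F/E/G/D/C; H] holding=A
         pickup(H) → towers=[A; B; F/E/G/D/C] holding=H
         pickup(B) → towers=[A; F/E/G/D/C; H] holding=B
     unstack(C, D) → towers=[A; B; F/E/G/D; H] holding=C  ← match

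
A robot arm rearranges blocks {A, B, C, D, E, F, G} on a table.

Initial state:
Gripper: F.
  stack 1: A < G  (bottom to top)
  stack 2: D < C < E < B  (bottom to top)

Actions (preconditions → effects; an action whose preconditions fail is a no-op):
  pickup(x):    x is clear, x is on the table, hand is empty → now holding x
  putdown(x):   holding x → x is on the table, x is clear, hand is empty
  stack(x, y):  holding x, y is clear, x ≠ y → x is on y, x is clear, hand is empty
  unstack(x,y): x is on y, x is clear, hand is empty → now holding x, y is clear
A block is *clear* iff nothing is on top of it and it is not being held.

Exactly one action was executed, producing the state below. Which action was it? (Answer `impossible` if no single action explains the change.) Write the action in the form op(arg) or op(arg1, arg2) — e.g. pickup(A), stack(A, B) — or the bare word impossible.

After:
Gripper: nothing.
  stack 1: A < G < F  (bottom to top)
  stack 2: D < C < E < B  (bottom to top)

target: towers=[A/G/F; D/C/E/B] holding=-
        putdown(F) → towers=[A/G; D/C/E/B; F] holding=-
       stack(F, B) → towers=[A/G; D/C/E/B/F] holding=-
       stack(F, G) → towers=[A/G/F; D/C/E/B] holding=-  ← match

stack(F, G)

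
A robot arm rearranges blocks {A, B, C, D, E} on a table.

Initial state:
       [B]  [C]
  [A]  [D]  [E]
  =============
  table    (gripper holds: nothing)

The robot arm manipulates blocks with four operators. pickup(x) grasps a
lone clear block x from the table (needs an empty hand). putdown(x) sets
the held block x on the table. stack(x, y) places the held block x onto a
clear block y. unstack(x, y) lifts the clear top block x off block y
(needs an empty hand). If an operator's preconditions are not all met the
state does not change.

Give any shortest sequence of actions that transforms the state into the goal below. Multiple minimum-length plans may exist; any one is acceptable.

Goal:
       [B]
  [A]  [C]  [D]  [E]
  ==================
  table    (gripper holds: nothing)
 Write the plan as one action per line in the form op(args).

unstack(C, E)
putdown(C)
unstack(B, D)
stack(B, C)

step 1 (unstack(C, E)): towers=[A; D/B; E] holding=C
step 2 (putdown(C)): towers=[A; C; D/B; E] holding=-
step 3 (unstack(B, D)): towers=[A; C; D; E] holding=B
step 4 (stack(B, C)): towers=[A; C/B; D; E] holding=-
goal check: towers=[A; C/B; D; E] holding=- — reached (length 4, optimal by BFS)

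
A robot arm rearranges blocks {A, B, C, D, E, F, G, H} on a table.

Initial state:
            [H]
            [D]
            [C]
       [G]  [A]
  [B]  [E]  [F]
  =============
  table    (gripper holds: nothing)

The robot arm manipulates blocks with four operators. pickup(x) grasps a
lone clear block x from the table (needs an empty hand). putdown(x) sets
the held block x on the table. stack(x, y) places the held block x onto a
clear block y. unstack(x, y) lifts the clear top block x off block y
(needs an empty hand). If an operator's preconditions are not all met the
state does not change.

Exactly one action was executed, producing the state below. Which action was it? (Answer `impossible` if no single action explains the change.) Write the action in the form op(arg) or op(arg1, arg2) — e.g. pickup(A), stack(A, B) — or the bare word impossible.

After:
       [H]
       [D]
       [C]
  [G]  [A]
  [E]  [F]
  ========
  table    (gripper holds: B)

pickup(B)

target: towers=[E/G; F/A/C/D/H] holding=B
     unstack(G, E) → towers=[B; E; F/A/C/D/H] holding=G
     unstack(H, D) → towers=[B; E/G; F/A/C/D] holding=H
         pickup(B) → towers=[E/G; F/A/C/D/H] holding=B  ← match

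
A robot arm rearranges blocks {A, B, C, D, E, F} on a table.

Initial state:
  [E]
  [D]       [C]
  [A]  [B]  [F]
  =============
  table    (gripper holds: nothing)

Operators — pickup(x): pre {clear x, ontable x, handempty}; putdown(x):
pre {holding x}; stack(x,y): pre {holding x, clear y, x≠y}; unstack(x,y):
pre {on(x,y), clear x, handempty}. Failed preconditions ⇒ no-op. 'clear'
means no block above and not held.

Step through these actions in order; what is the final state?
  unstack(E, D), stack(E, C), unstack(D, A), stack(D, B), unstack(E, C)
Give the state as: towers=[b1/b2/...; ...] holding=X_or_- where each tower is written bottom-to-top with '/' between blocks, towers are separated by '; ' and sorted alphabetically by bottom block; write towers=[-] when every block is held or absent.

step 1 (unstack(E, D)): towers=[A/D; B; F/C] holding=E
step 2 (stack(E, C)): towers=[A/D; B; F/C/E] holding=-
step 3 (unstack(D, A)): towers=[A; B; F/C/E] holding=D
step 4 (stack(D, B)): towers=[A; B/D; F/C/E] holding=-
step 5 (unstack(E, C)): towers=[A; B/D; F/C] holding=E

towers=[A; B/D; F/C] holding=E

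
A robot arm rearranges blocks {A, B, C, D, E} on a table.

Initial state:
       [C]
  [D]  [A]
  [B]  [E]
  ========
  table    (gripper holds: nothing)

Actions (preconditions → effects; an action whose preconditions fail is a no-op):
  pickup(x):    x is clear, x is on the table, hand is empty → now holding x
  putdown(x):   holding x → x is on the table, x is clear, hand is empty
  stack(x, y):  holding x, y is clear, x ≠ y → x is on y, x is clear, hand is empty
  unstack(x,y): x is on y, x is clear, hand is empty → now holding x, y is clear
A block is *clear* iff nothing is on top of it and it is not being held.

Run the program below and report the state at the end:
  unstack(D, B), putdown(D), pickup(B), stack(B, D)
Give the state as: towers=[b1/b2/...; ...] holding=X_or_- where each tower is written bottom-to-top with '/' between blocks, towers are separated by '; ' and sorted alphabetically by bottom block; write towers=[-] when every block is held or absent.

towers=[D/B; E/A/C] holding=-

step 1 (unstack(D, B)): towers=[B; E/A/C] holding=D
step 2 (putdown(D)): towers=[B; D; E/A/C] holding=-
step 3 (pickup(B)): towers=[D; E/A/C] holding=B
step 4 (stack(B, D)): towers=[D/B; E/A/C] holding=-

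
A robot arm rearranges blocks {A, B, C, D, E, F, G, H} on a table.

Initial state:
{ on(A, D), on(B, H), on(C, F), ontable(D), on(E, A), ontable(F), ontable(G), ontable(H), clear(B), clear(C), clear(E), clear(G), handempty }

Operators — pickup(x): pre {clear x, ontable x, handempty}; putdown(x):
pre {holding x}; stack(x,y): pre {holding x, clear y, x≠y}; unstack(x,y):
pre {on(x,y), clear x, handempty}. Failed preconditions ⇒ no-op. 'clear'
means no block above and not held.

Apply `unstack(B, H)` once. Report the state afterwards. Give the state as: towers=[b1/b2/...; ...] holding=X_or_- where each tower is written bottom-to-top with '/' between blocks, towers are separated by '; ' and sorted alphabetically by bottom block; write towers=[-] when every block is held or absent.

before: towers=[D/A/E; F/C; G; H/B] holding=-
pre[unstack(B, H)]: on(B,H) yes, clear(B) yes, handempty yes
all met → apply unstack(B, H)
after:  towers=[D/A/E; F/C; G; H] holding=B

towers=[D/A/E; F/C; G; H] holding=B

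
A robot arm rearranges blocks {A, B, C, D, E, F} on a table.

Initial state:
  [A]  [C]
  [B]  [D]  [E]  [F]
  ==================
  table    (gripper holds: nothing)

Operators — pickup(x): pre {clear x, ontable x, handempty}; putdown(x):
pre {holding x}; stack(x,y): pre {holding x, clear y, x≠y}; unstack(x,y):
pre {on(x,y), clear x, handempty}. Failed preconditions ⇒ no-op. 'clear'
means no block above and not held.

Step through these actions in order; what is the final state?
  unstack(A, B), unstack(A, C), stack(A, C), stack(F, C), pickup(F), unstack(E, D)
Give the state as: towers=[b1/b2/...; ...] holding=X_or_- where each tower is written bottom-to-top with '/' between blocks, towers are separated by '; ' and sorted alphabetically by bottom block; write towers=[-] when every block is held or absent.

towers=[B; D/C/A; E] holding=F

step 1 (unstack(A, B)): towers=[B; D/C; E; F] holding=A
step 2 (unstack(A, C)) [no-op]: towers=[B; D/C; E; F] holding=A
step 3 (stack(A, C)): towers=[B; D/C/A; E; F] holding=-
step 4 (stack(F, C)) [no-op]: towers=[B; D/C/A; E; F] holding=-
step 5 (pickup(F)): towers=[B; D/C/A; E] holding=F
step 6 (unstack(E, D)) [no-op]: towers=[B; D/C/A; E] holding=F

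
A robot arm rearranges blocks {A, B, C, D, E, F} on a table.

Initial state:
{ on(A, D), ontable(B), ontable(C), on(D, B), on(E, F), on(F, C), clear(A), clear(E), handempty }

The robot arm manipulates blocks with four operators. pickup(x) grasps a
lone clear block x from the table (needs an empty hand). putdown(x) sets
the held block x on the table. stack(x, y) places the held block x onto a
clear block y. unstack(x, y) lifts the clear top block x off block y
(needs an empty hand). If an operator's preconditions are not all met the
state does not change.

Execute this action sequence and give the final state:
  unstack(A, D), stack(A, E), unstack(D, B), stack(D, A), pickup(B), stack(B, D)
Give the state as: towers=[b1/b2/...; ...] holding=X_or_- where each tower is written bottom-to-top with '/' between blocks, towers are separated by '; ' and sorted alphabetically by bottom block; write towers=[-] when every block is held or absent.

towers=[C/F/E/A/D/B] holding=-

step 1 (unstack(A, D)): towers=[B/D; C/F/E] holding=A
step 2 (stack(A, E)): towers=[B/D; C/F/E/A] holding=-
step 3 (unstack(D, B)): towers=[B; C/F/E/A] holding=D
step 4 (stack(D, A)): towers=[B; C/F/E/A/D] holding=-
step 5 (pickup(B)): towers=[C/F/E/A/D] holding=B
step 6 (stack(B, D)): towers=[C/F/E/A/D/B] holding=-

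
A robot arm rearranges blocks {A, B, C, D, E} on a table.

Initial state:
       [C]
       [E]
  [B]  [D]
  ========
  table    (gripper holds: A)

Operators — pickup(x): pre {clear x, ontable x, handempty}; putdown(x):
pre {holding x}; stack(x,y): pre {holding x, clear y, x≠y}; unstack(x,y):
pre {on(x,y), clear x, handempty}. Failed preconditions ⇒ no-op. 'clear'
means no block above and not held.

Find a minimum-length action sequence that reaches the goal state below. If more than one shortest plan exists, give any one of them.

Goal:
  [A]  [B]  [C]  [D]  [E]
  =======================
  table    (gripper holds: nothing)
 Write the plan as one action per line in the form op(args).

step 1 (putdown(A)): towers=[A; B; D/E/C] holding=-
step 2 (unstack(C, E)): towers=[A; B; D/E] holding=C
step 3 (putdown(C)): towers=[A; B; C; D/E] holding=-
step 4 (unstack(E, D)): towers=[A; B; C; D] holding=E
step 5 (putdown(E)): towers=[A; B; C; D; E] holding=-
goal check: towers=[A; B; C; D; E] holding=- — reached (length 5, optimal by BFS)

putdown(A)
unstack(C, E)
putdown(C)
unstack(E, D)
putdown(E)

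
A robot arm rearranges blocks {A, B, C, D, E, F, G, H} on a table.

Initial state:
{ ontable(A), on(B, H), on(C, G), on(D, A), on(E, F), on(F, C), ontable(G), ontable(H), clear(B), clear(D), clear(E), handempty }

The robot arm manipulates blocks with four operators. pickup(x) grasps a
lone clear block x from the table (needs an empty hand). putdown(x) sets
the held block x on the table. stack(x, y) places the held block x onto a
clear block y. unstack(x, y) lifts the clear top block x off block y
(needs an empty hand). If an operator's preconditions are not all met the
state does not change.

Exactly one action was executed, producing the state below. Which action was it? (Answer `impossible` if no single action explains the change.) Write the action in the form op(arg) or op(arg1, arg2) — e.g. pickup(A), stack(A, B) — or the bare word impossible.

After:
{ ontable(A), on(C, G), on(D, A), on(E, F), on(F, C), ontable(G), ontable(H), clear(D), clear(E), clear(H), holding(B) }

unstack(B, H)

target: towers=[A/D; G/C/F/E; H] holding=B
     unstack(E, F) → towers=[A/D; G/C/F; H/B] holding=E
     unstack(B, H) → towers=[A/D; G/C/F/E; H] holding=B  ← match
     unstack(D, A) → towers=[A; G/C/F/E; H/B] holding=D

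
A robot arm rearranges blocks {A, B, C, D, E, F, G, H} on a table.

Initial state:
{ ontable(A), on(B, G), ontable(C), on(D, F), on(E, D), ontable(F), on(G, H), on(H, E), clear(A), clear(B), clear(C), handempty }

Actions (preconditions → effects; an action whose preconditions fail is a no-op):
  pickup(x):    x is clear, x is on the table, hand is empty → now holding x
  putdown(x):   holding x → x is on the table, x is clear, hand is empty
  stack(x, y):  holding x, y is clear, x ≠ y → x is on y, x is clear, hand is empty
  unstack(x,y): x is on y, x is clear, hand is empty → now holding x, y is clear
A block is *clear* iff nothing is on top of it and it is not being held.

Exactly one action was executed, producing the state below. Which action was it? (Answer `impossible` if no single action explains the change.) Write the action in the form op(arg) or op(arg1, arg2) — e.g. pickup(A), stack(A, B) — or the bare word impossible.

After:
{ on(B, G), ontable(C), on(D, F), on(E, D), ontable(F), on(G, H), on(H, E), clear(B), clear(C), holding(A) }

pickup(A)

target: towers=[C; F/D/E/H/G/B] holding=A
         pickup(A) → towers=[C; F/D/E/H/G/B] holding=A  ← match
     unstack(B, G) → towers=[A; C; F/D/E/H/G] holding=B
         pickup(C) → towers=[A; F/D/E/H/G/B] holding=C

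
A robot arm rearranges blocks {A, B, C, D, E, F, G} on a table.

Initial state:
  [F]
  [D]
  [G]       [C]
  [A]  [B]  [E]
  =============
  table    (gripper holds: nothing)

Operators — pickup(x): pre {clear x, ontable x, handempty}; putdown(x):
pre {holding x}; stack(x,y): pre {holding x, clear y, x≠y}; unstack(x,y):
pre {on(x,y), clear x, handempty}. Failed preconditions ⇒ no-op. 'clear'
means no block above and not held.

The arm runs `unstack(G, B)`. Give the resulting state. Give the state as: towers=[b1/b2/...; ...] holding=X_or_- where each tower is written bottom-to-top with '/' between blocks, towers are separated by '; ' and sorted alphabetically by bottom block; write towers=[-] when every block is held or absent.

towers=[A/G/D/F; B; E/C] holding=-

before: towers=[A/G/D/F; B; E/C] holding=-
pre[unstack(G, B)]: on(G,B) ✗, clear(G) ✗, handempty ✓
on(G,B), clear(G) unmet → unstack(G, B) is a no-op
after:  towers=[A/G/D/F; B; E/C] holding=-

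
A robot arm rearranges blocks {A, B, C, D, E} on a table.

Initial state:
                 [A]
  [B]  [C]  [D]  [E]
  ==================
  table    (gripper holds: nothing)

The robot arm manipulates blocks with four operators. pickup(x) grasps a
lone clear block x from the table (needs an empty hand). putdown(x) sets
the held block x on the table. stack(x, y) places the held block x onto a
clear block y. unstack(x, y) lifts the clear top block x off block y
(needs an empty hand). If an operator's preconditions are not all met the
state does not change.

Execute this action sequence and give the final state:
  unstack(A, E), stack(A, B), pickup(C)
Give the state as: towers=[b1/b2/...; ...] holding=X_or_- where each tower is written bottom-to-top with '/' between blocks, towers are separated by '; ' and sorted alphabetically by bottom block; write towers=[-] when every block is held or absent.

towers=[B/A; D; E] holding=C

step 1 (unstack(A, E)): towers=[B; C; D; E] holding=A
step 2 (stack(A, B)): towers=[B/A; C; D; E] holding=-
step 3 (pickup(C)): towers=[B/A; D; E] holding=C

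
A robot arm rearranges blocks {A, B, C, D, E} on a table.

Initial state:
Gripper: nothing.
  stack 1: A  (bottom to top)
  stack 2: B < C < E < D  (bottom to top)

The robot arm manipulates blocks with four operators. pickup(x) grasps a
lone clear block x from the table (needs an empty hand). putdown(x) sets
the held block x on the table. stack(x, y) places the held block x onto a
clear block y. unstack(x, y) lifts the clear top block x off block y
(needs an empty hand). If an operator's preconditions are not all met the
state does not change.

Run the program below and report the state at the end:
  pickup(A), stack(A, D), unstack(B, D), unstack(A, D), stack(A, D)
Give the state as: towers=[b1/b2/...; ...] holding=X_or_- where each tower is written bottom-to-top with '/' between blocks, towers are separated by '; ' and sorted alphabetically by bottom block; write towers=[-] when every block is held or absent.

towers=[B/C/E/D/A] holding=-

step 1 (pickup(A)): towers=[B/C/E/D] holding=A
step 2 (stack(A, D)): towers=[B/C/E/D/A] holding=-
step 3 (unstack(B, D)) [no-op]: towers=[B/C/E/D/A] holding=-
step 4 (unstack(A, D)): towers=[B/C/E/D] holding=A
step 5 (stack(A, D)): towers=[B/C/E/D/A] holding=-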